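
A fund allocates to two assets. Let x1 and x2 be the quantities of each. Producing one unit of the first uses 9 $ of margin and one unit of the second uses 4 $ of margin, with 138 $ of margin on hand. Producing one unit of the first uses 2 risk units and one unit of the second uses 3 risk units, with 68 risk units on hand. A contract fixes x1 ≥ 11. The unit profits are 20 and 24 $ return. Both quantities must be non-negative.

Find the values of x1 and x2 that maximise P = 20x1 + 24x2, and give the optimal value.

Vertices and P = 20x1 + 24x2:
  (46/3, 0) → P = 920/3
  (11, 0) → P = 220
  (11, 39/4) → P = 454

The optimum lies where 9x1 + 4x2 = 138 and x1 = 11.
Solving simultaneously gives x1 = 11, x2 = 39/4.

x1 = 11, x2 = 39/4, maximum P = 454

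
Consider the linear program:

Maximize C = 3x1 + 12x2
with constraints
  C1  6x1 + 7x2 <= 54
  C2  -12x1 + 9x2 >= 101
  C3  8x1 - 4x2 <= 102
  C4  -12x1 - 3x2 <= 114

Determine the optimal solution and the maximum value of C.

The binding constraints are 6x1 + 7x2 = 54 and -12x1 - 3x2 = 114.
Solving simultaneously gives x1 = -160/11, x2 = 222/11.

x1 = -160/11, x2 = 222/11, maximum C = 2184/11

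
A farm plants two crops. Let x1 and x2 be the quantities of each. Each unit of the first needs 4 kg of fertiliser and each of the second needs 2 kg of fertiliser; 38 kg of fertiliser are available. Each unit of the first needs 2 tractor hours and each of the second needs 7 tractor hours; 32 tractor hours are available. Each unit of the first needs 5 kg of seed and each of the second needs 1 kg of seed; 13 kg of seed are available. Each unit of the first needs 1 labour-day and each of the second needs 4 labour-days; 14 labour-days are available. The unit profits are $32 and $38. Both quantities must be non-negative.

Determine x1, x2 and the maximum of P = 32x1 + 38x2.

x1 = 2, x2 = 3, maximum P = 178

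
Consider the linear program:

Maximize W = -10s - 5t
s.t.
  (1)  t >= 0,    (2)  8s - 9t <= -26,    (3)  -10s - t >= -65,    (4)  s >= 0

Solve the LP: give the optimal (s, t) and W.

s = 0, t = 26/9, maximum W = -130/9

Feasible corners and W = -10s - 5t:
  (559/98, 390/49) → W = -4745/49
  (0, 26/9) → W = -130/9
  (0, 65) → W = -325

At the optimal vertex, 8s - 9t = -26 and s = 0.
Solving simultaneously gives s = 0, t = 26/9.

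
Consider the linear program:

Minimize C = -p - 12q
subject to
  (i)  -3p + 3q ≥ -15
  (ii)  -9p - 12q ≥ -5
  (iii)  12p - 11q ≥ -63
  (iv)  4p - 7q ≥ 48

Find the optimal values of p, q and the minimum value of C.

Feasible corners and C = -p - 12q:
  (-118, -123) → C = 1594
  (-13/3, -28/3) → C = 349/3
  (-969/40, -207/10) → C = 2181/8

p = -13/3, q = -28/3, minimum C = 349/3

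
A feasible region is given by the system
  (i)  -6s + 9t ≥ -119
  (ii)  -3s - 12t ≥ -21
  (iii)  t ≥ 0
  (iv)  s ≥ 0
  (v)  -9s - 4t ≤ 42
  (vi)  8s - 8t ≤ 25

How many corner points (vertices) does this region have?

4

The feasible vertices (each the meet of two boundaries and inside every other half-plane) are:
  (0, 7/4)
  (39/10, 31/40)
  (0, 0)
  (25/8, 0)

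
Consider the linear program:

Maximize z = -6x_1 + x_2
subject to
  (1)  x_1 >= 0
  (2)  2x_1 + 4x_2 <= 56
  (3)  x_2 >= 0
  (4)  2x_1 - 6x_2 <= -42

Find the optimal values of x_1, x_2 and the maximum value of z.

x_1 = 0, x_2 = 14, maximum z = 14

The binding constraints are x_1 = 0 and 2x_1 + 4x_2 = 56.
Solving simultaneously gives x_1 = 0, x_2 = 14.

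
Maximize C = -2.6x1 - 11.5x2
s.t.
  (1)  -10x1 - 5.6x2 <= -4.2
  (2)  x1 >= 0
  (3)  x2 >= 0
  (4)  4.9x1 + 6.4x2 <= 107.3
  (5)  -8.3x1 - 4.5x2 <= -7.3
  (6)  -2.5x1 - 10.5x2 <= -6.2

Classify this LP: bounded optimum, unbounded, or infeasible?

bounded optimum

Vertices and C = -2.6x1 - 11.5x2:
  (0, 16.765625) → C = -24679/128
  (0, 73/45) → C = -1679/90
  (1073/49, 0) → C = -13949/245
  (2.48, 0) → C = -6.448
  (325/506, 1107/2530) → C = -33911/5060
The feasible region has finitely many vertices and no improving ray; the maximum is -6.448 at (2.48, 0).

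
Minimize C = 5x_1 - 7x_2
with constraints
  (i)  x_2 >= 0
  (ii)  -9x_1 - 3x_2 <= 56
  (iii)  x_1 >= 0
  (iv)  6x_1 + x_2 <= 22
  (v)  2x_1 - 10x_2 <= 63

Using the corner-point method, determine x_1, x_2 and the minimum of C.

The optimum lies where x_1 = 0 and 6x_1 + x_2 = 22.
Solving simultaneously gives x_1 = 0, x_2 = 22.

x_1 = 0, x_2 = 22, minimum C = -154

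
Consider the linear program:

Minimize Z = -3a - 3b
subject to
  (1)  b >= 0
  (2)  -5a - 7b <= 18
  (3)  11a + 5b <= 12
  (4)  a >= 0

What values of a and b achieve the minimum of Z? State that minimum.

a = 0, b = 12/5, minimum Z = -36/5

Feasible corners and Z = -3a - 3b:
  (12/11, 0) → Z = -36/11
  (0, 0) → Z = 0
  (0, 12/5) → Z = -36/5

The optimum lies where 11a + 5b = 12 and a = 0.
Solving simultaneously gives a = 0, b = 12/5.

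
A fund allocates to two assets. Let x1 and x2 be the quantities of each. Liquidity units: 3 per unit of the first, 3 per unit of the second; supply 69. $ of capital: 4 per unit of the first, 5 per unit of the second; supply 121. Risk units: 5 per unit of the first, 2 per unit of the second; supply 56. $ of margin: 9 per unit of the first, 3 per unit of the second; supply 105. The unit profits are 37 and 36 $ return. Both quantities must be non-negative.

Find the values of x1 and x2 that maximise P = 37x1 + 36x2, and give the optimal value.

Feasible corners and P = 37x1 + 36x2:
  (0, 0) → P = 0
  (0, 23) → P = 828
  (56/5, 0) → P = 2072/5
  (10/3, 59/3) → P = 2494/3

The optimum lies where 3x1 + 3x2 = 69 and 5x1 + 2x2 = 56.
Solving simultaneously gives x1 = 10/3, x2 = 59/3.

x1 = 10/3, x2 = 59/3, maximum P = 2494/3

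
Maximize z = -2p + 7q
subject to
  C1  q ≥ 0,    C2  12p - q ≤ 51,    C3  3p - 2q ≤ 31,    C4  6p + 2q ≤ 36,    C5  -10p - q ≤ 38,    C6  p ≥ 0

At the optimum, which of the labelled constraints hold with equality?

C4 and C6

Vertices and z = -2p + 7q:
  (17/4, 0) → z = -17/2
  (0, 0) → z = 0
  (23/5, 21/5) → z = 101/5
  (0, 18) → z = 126

The maximum is at (0, 18). Substituting into each constraint, equality holds for C4 and C6; the remaining constraints have slack.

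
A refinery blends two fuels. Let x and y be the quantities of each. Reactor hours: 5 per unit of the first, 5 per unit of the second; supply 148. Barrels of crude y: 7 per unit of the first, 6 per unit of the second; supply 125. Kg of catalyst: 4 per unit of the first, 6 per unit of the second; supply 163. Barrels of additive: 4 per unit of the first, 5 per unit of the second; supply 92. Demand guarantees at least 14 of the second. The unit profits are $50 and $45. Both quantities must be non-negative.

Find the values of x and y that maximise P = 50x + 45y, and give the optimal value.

x = 11/2, y = 14, maximum P = 905

Extreme points and P = 50x + 45y:
  (0, 92/5) → P = 828
  (0, 14) → P = 630
  (11/2, 14) → P = 905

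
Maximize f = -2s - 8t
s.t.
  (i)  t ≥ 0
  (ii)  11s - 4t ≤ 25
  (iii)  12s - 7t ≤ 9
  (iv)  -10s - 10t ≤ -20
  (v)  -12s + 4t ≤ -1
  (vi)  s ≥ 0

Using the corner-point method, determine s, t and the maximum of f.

s = 23/19, t = 15/19, maximum f = -166/19

Corner points and f = -2s - 8t:
  (139/29, 201/29) → f = -1886/29
  (23/19, 15/19) → f = -166/19
  (9/16, 23/16) → f = -101/8
The feasible region is unbounded (it extends along (1, 3), (4, 11)), but f strictly decreases along every unbounded feasible direction, so there is no improving ray and the maximum is attained at a vertex.

The binding constraints are 12s - 7t = 9 and -10s - 10t = -20.
Solving simultaneously gives s = 23/19, t = 15/19.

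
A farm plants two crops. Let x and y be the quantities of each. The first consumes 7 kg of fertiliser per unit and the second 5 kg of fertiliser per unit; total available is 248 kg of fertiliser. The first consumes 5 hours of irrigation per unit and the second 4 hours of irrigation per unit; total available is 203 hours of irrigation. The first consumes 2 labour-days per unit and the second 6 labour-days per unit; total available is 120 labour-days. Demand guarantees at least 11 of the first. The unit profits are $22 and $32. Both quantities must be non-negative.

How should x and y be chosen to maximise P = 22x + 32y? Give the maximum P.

Feasible corners and P = 22x + 32y:
  (248/7, 0) → P = 5456/7
  (11, 0) → P = 242
  (111/4, 43/4) → P = 1909/2
  (11, 49/3) → P = 2294/3

The binding constraints are 7x + 5y = 248 and 2x + 6y = 120.
Solving simultaneously gives x = 111/4, y = 43/4.

x = 111/4, y = 43/4, maximum P = 1909/2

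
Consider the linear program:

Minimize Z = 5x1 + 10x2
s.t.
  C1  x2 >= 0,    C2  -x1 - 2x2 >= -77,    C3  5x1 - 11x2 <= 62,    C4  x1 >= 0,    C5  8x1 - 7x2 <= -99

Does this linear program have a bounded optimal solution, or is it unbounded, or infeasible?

bounded optimum

Feasible corners and Z = 5x1 + 10x2:
  (0, 77/2) → Z = 385
  (341/23, 715/23) → Z = 385
  (0, 99/7) → Z = 990/7
The feasible region has finitely many vertices and no improving ray; the minimum is 990/7 at (0, 99/7).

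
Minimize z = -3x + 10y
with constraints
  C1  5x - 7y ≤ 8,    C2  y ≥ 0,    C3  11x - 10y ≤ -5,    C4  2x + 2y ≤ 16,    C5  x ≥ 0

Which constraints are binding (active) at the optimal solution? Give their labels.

Feasible corners and z = -3x + 10y:
  (25/7, 31/7) → z = 235/7
  (0, 1/2) → z = 5
  (0, 8) → z = 80

The minimum is at (0, 1/2). Substituting into each constraint, equality holds for C3 and C5; the remaining constraints have slack.

C3 and C5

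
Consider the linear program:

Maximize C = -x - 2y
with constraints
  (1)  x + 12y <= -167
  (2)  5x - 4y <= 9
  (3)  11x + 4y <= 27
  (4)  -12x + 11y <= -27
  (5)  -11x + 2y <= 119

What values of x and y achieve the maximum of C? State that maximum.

x = -247/17, y = -347/17, maximum C = 941/17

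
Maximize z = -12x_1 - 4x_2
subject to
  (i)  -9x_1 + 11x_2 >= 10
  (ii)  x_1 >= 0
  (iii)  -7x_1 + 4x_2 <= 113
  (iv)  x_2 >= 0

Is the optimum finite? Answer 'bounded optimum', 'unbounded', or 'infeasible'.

Vertices and z = -12x_1 - 4x_2:
  (0, 10/11) → z = -40/11
  (0, 113/4) → z = -113
The feasible region has finitely many vertices and no improving ray; the maximum is -40/11 at (0, 10/11).

bounded optimum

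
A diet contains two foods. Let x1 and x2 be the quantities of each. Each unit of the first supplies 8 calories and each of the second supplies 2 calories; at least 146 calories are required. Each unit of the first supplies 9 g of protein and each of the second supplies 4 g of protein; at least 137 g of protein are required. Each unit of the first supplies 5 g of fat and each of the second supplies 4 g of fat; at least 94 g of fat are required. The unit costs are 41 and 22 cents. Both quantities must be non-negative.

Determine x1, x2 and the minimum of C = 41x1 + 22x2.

x1 = 18, x2 = 1, minimum C = 760

Extreme points and C = 41x1 + 22x2:
  (0, 73) → C = 1606
  (94/5, 0) → C = 3854/5
  (18, 1) → C = 760
The feasible region is unbounded (it extends along (0, 1), (1, 0)), but C strictly increases along every unbounded feasible direction, so there is no improving ray and the minimum is attained at a vertex.

The optimum lies where 8x1 + 2x2 = 146 and 5x1 + 4x2 = 94.
Solving simultaneously gives x1 = 18, x2 = 1.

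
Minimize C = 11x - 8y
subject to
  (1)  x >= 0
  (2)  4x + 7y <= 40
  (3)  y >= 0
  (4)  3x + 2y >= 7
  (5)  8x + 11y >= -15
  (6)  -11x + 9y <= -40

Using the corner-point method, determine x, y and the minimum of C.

x = 40/11, y = 0, minimum C = 40

Vertices and C = 11x - 8y:
  (10, 0) → C = 110
  (640/113, 280/113) → C = 4800/113
  (40/11, 0) → C = 40

The binding constraints are y = 0 and -11x + 9y = -40.
Solving simultaneously gives x = 40/11, y = 0.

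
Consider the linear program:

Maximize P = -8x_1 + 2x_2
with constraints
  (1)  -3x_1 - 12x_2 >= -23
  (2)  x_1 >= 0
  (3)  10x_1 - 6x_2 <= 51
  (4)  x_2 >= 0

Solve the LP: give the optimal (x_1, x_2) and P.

Corner points and P = -8x_1 + 2x_2:
  (0, 23/12) → P = 23/6
  (125/23, 77/138) → P = -2923/69
  (0, 0) → P = 0
  (51/10, 0) → P = -204/5

The binding constraints are -3x_1 - 12x_2 = -23 and x_1 = 0.
Solving simultaneously gives x_1 = 0, x_2 = 23/12.

x_1 = 0, x_2 = 23/12, maximum P = 23/6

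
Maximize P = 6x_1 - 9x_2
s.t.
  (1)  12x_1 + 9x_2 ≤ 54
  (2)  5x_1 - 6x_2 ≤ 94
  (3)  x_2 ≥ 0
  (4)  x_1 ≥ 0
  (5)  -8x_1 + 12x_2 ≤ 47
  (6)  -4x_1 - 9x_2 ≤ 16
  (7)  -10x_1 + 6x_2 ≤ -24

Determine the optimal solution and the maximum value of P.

x_1 = 9/2, x_2 = 0, maximum P = 27

Corner points and P = 6x_1 - 9x_2:
  (9/2, 0) → P = 27
  (10/3, 14/9) → P = 6
  (12/5, 0) → P = 72/5

The optimum lies where 12x_1 + 9x_2 = 54 and x_2 = 0.
Solving simultaneously gives x_1 = 9/2, x_2 = 0.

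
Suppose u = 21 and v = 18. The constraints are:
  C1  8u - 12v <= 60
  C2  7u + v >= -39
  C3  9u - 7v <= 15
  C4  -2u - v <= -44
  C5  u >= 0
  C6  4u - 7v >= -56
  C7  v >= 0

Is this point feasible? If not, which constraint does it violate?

not feasible — violates C3

Constraint C3: 9u - 7v = 63, which is not ≤ 15. All other constraints are satisfied.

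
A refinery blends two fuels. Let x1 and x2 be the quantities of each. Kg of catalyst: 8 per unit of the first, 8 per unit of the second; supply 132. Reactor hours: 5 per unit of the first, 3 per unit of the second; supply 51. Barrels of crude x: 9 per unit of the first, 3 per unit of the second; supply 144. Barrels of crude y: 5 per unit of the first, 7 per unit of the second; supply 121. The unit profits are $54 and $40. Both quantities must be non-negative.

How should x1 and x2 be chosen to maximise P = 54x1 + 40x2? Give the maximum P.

x1 = 3/4, x2 = 63/4, maximum P = 1341/2

Feasible corners and P = 54x1 + 40x2:
  (0, 0) → P = 0
  (0, 33/2) → P = 660
  (51/5, 0) → P = 2754/5
  (3/4, 63/4) → P = 1341/2

The optimum lies where 8x1 + 8x2 = 132 and 5x1 + 3x2 = 51.
Solving simultaneously gives x1 = 3/4, x2 = 63/4.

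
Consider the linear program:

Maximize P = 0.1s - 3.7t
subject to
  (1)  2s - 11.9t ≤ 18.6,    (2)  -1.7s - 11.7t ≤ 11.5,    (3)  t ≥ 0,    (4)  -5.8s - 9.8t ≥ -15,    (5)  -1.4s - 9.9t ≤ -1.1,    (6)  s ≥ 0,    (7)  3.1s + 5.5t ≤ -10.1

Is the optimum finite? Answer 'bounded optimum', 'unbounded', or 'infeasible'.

The boundaries -1.7s - 11.7t = 11.5 and -1.4s - 9.9t = -1.1 meet at (-281.6, 599/15), but that point violates s ≥ 0. Every candidate vertex is excluded by some other constraint, so the feasible region is empty.

infeasible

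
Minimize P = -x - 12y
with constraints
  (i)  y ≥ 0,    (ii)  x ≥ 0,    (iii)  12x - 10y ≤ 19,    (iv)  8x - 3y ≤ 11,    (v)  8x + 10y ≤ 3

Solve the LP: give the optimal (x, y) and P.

Extreme points and P = -x - 12y:
  (0, 0) → P = 0
  (3/8, 0) → P = -3/8
  (0, 3/10) → P = -18/5

At the optimal vertex, x = 0 and 8x + 10y = 3.
Solving simultaneously gives x = 0, y = 3/10.

x = 0, y = 3/10, minimum P = -18/5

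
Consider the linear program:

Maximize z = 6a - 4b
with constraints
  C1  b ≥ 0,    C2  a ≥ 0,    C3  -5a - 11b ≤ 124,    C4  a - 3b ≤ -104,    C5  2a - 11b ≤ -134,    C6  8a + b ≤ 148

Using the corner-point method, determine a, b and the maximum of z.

Vertices and z = 6a - 4b:
  (0, 104/3) → z = -416/3
  (0, 148) → z = -592
  (68/5, 196/5) → z = -376/5

a = 68/5, b = 196/5, maximum z = -376/5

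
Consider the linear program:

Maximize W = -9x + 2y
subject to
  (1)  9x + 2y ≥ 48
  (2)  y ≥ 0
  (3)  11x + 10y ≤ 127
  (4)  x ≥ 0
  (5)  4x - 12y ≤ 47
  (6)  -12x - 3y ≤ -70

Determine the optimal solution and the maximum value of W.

Vertices and W = -9x + 2y:
  (127/11, 0) → W = -1143/11
  (35/6, 0) → W = -105/2
  (11/3, 26/3) → W = -47/3

At the optimal vertex, 11x + 10y = 127 and -12x - 3y = -70.
Solving simultaneously gives x = 11/3, y = 26/3.

x = 11/3, y = 26/3, maximum W = -47/3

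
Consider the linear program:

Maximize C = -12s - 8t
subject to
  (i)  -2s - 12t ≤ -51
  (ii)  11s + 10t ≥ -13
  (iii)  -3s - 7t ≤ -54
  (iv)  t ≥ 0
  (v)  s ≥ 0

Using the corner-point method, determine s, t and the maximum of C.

s = 0, t = 54/7, maximum C = -432/7

The feasible region is unbounded (it extends along (0, 1), (1, 0)), but C strictly decreases along every unbounded feasible direction, so there is no improving ray and the maximum is attained at a vertex.

At the optimal vertex, -3s - 7t = -54 and s = 0.
Solving simultaneously gives s = 0, t = 54/7.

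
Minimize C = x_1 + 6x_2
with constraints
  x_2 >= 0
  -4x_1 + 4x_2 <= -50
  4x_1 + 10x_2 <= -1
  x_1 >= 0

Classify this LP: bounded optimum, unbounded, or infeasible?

The boundaries x_2 = 0 and -4x_1 + 4x_2 = -50 meet at (25/2, 0), but that point violates 4x_1 + 10x_2 ≤ -1. Every candidate vertex is excluded by some other constraint, so the feasible region is empty.

infeasible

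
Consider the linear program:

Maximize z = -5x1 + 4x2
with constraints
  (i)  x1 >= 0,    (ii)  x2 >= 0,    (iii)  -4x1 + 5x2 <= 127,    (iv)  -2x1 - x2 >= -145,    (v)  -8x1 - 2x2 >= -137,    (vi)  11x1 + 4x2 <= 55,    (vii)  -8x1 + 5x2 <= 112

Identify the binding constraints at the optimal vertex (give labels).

(i) and (vi)

Extreme points and z = -5x1 + 4x2:
  (0, 0) → z = 0
  (0, 55/4) → z = 55
  (5, 0) → z = -25

The maximum is at (0, 55/4). Substituting into each constraint, equality holds for (i) and (vi); the remaining constraints have slack.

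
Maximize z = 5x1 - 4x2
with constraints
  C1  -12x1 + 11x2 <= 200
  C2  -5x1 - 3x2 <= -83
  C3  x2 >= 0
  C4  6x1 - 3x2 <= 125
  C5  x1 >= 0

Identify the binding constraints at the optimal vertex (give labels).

C3 and C4

Extreme points and z = 5x1 - 4x2:
  (313/91, 1996/91) → z = -917/13
  (395/6, 90) → z = -185/6
  (83/5, 0) → z = 83
  (125/6, 0) → z = 625/6

The maximum is at (125/6, 0). Substituting into each constraint, equality holds for C3 and C4; the remaining constraints have slack.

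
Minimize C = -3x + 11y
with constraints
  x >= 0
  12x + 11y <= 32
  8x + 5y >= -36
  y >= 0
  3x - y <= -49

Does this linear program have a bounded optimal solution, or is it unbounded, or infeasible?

infeasible

The boundaries x = 0 and 12x + 11y = 32 meet at (0, 32/11), but that point violates 3x - y ≤ -49. Every candidate vertex is excluded by some other constraint, so the feasible region is empty.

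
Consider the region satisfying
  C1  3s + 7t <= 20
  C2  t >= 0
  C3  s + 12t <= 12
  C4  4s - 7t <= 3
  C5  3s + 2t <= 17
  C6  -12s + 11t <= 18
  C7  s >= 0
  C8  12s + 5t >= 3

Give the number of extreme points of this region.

Pairwise boundary intersections that survive every other constraint:
  (3/4, 0)
  (1/4, 0)
  (24/11, 9/11)
  (0, 1)
  (0, 3/5)

5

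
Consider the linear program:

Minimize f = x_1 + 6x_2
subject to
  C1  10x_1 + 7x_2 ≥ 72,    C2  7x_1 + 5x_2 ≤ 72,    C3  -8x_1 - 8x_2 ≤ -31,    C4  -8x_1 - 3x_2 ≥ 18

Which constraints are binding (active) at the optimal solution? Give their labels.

Vertices and f = x_1 + 6x_2:
  (-144, 216) → f = 1152
  (-171/13, 378/13) → f = 2097/13
  (-306/19, 702/19) → f = 3906/19

The minimum is at (-171/13, 378/13). Substituting into each constraint, equality holds for C1 and C4; the remaining constraints have slack.

C1 and C4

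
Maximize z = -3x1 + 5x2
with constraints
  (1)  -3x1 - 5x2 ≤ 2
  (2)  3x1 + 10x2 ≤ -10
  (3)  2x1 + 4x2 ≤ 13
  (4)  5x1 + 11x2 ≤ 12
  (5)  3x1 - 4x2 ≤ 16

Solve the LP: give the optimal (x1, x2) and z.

x1 = 2, x2 = -8/5, maximum z = -14

Corner points and z = -3x1 + 5x2:
  (2, -8/5) → z = -14
  (8/3, -2) → z = -18
  (20/7, -13/7) → z = -125/7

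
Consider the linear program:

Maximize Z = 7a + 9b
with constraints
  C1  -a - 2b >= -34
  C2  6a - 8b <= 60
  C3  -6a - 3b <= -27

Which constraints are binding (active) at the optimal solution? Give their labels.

C1 and C2

Corner points and Z = 7a + 9b:
  (98/5, 36/5) → Z = 202
  (-16/3, 59/3) → Z = 419/3
  (6, -3) → Z = 15

The maximum is at (98/5, 36/5). Substituting into each constraint, equality holds for C1 and C2; the remaining constraints have slack.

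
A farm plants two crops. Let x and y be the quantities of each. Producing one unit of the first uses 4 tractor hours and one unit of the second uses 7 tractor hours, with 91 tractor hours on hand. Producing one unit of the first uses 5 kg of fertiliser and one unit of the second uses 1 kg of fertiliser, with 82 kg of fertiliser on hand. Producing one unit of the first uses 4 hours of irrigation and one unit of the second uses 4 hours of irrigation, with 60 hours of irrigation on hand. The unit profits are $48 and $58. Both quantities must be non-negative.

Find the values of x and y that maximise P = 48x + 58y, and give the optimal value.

x = 14/3, y = 31/3, maximum P = 2470/3

Corner points and P = 48x + 58y:
  (0, 0) → P = 0
  (0, 13) → P = 754
  (15, 0) → P = 720
  (14/3, 31/3) → P = 2470/3

At the optimal vertex, 4x + 7y = 91 and 4x + 4y = 60.
Solving simultaneously gives x = 14/3, y = 31/3.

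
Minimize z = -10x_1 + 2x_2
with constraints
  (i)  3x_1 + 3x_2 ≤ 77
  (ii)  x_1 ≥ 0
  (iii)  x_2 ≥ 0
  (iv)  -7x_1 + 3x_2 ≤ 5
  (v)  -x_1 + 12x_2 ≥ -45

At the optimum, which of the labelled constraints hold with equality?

(i) and (iii)

Corner points and z = -10x_1 + 2x_2:
  (77/3, 0) → z = -770/3
  (36/5, 277/15) → z = -526/15
  (0, 0) → z = 0
  (0, 5/3) → z = 10/3

The minimum is at (77/3, 0). Substituting into each constraint, equality holds for (i) and (iii); the remaining constraints have slack.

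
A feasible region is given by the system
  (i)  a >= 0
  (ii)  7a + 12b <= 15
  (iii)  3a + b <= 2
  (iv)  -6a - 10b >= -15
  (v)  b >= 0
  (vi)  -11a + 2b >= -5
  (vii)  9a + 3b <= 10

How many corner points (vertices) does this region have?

5

The feasible vertices (each the meet of two boundaries and inside every other half-plane) are:
  (0, 5/4)
  (0, 0)
  (9/29, 31/29)
  (9/17, 7/17)
  (5/11, 0)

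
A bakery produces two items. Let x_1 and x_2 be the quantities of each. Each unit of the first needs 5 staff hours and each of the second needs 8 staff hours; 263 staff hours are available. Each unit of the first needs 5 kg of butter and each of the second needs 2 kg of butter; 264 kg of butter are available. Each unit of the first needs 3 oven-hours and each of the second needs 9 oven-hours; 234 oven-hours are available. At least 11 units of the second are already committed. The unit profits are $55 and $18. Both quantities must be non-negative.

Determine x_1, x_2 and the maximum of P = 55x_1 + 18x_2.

At the optimal vertex, 5x_1 + 8x_2 = 263 and x_2 = 11.
Solving simultaneously gives x_1 = 35, x_2 = 11.

x_1 = 35, x_2 = 11, maximum P = 2123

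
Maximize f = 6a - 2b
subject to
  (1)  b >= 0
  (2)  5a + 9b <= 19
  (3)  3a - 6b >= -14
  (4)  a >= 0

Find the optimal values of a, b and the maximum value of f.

a = 19/5, b = 0, maximum f = 114/5

Corner points and f = 6a - 2b:
  (19/5, 0) → f = 114/5
  (0, 0) → f = 0
  (0, 19/9) → f = -38/9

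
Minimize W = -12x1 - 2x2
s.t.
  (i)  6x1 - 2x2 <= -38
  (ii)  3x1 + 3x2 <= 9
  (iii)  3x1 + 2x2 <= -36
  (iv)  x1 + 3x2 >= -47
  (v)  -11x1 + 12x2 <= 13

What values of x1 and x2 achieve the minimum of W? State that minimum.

Corner points and W = -12x1 - 2x2:
  (-52/5, -61/5) → W = 746/5
  (-43/5, -34/5) → W = 584/5
  (-67/5, -56/5) → W = 916/5

x1 = -43/5, x2 = -34/5, minimum W = 584/5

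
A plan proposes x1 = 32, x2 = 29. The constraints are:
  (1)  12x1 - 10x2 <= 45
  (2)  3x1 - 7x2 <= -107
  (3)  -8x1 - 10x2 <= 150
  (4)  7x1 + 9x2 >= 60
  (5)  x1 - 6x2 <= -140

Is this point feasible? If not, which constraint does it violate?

not feasible — violates (1)

Constraint (1): 12x1 - 10x2 = 94, which is not ≤ 45. All other constraints are satisfied.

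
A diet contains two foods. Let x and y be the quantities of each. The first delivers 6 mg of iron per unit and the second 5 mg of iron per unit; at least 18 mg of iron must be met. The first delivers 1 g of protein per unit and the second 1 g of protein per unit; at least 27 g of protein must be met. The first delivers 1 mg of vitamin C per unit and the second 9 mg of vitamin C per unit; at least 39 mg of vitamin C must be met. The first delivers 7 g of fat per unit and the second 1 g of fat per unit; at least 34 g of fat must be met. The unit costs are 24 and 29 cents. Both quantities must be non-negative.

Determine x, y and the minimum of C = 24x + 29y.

The feasible region is unbounded (it extends along (0, 1), (1, 0)), but C strictly increases along every unbounded feasible direction, so there is no improving ray and the minimum is attained at a vertex.

The binding constraints are x + y = 27 and x + 9y = 39.
Solving simultaneously gives x = 51/2, y = 3/2.

x = 51/2, y = 3/2, minimum C = 1311/2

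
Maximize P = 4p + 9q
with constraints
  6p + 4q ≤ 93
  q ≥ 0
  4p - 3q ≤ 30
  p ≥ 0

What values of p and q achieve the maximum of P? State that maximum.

Extreme points and P = 4p + 9q:
  (399/34, 96/17) → P = 1662/17
  (0, 93/4) → P = 837/4
  (15/2, 0) → P = 30
  (0, 0) → P = 0

The optimum lies where 6p + 4q = 93 and p = 0.
Solving simultaneously gives p = 0, q = 93/4.

p = 0, q = 93/4, maximum P = 837/4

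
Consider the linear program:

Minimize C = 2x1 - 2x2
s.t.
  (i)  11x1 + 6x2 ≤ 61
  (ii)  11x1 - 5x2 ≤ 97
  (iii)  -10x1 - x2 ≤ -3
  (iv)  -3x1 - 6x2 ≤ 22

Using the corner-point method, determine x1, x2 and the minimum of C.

x1 = -43/49, x2 = 577/49, minimum C = -1240/49

Vertices and C = 2x1 - 2x2:
  (887/121, -36/11) → C = 2566/121
  (-43/49, 577/49) → C = -1240/49
  (472/81, -533/81) → C = 670/27
  (40/57, -229/57) → C = 538/57

The optimum lies where 11x1 + 6x2 = 61 and -10x1 - x2 = -3.
Solving simultaneously gives x1 = -43/49, x2 = 577/49.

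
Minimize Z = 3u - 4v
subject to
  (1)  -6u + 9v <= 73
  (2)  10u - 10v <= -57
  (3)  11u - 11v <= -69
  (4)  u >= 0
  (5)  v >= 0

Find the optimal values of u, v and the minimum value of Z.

u = 0, v = 73/9, minimum Z = -292/9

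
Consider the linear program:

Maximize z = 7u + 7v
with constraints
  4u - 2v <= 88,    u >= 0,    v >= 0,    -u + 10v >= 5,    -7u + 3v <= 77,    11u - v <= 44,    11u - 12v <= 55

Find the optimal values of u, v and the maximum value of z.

Feasible corners and z = 7u + 7v:
  (0, 1/2) → z = 7/2
  (0, 77/3) → z = 539/3
  (445/109, 99/109) → z = 3808/109
  (209/26, 1155/26) → z = 4774/13

At the optimal vertex, -7u + 3v = 77 and 11u - v = 44.
Solving simultaneously gives u = 209/26, v = 1155/26.

u = 209/26, v = 1155/26, maximum z = 4774/13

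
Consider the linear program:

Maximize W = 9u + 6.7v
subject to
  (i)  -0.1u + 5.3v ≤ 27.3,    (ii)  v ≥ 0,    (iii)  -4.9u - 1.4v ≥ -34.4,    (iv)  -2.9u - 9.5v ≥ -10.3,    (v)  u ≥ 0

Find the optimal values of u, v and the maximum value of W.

u = 103/29, v = 0, maximum W = 927/29

Extreme points and W = 9u + 6.7v:
  (103/29, 0) → W = 927/29
  (0, 0) → W = 0
  (0, 103/95) → W = 6901/950

At the optimal vertex, v = 0 and -2.9u - 9.5v = -10.3.
Solving simultaneously gives u = 103/29, v = 0.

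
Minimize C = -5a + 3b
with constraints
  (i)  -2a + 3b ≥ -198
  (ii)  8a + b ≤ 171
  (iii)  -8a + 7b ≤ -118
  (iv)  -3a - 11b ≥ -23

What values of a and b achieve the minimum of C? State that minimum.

a = 711/26, b = -621/13, minimum C = -7281/26

Extreme points and C = -5a + 3b:
  (711/26, -621/13) → C = -7281/26
  (-516/5, -674/5) → C = 558/5
  (1858/85, -329/85) → C = -10277/85
  (1459/109, -170/109) → C = -7805/109

At the optimal vertex, -2a + 3b = -198 and 8a + b = 171.
Solving simultaneously gives a = 711/26, b = -621/13.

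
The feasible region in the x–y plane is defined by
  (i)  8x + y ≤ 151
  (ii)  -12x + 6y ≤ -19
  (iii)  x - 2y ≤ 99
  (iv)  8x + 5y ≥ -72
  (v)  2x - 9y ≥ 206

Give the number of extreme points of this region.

Of the 10 pairwise boundary intersections, those satisfying every inequality are:
  (401/17, -641/17)
  (1565/74, -673/37)
  (117/7, -288/7)
  (191/41, -896/41)

4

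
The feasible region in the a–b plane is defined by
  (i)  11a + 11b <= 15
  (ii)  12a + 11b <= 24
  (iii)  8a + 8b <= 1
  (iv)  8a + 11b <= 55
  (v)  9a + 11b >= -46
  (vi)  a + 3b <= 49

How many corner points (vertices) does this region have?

The feasible vertices (each the meet of two boundaries and inside every other half-plane) are:
  (181/8, -45/2)
  (70/3, -256/11)
  (-143/8, 18)
  (-374/13, 337/13)
  (-677/16, 487/16)

5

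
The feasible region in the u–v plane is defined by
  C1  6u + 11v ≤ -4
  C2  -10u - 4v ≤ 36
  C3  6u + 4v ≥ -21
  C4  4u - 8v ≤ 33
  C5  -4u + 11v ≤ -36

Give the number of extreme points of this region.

4

Of the 10 pairwise boundary intersections, those satisfying every inequality are:
  (331/92, -107/46)
  (16/5, -116/55)
  (-9/16, -141/32)
  (-87/82, -150/41)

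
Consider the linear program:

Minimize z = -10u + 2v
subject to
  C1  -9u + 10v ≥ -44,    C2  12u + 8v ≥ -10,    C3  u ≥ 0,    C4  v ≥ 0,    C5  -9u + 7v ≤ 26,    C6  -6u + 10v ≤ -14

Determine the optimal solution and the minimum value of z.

Feasible corners and z = -10u + 2v:
  (44/9, 0) → z = -440/9
  (10, 23/5) → z = -454/5
  (7/3, 0) → z = -70/3

At the optimal vertex, -9u + 10v = -44 and -6u + 10v = -14.
Solving simultaneously gives u = 10, v = 23/5.

u = 10, v = 23/5, minimum z = -454/5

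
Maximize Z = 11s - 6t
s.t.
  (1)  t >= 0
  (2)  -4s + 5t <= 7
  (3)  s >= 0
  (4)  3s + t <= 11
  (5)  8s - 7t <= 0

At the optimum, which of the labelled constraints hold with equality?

(4) and (5)

Vertices and Z = 11s - 6t:
  (0, 0) → Z = 0
  (0, 7/5) → Z = -42/5
  (48/19, 65/19) → Z = 138/19
  (77/29, 88/29) → Z = 11

The maximum is at (77/29, 88/29). Substituting into each constraint, equality holds for (4) and (5); the remaining constraints have slack.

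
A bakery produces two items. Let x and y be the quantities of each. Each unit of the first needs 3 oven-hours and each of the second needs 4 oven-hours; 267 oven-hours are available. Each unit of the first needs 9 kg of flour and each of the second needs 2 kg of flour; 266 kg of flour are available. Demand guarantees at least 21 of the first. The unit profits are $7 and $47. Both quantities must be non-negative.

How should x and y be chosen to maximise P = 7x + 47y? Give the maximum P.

x = 21, y = 77/2, maximum P = 3913/2

Vertices and P = 7x + 47y:
  (266/9, 0) → P = 1862/9
  (21, 0) → P = 147
  (21, 77/2) → P = 3913/2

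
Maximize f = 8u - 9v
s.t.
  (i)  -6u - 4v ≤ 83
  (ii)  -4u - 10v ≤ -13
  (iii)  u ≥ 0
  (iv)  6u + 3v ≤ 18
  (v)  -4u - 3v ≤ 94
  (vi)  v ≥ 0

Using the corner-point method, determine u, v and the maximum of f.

The binding constraints are -4u - 10v = -13 and 6u + 3v = 18.
Solving simultaneously gives u = 47/16, v = 1/8.

u = 47/16, v = 1/8, maximum f = 179/8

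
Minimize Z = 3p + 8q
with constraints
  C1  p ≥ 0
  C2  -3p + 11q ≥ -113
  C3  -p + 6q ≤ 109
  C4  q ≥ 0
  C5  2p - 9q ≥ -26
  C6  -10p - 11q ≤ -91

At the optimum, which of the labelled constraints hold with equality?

C4 and C6

Extreme points and Z = 3p + 8q:
  (113/3, 0) → Z = 113
  (1303/5, 304/5) → Z = 6341/5
  (91/10, 0) → Z = 273/10
  (533/112, 221/56) → Z = 5135/112

The minimum is at (91/10, 0). Substituting into each constraint, equality holds for C4 and C6; the remaining constraints have slack.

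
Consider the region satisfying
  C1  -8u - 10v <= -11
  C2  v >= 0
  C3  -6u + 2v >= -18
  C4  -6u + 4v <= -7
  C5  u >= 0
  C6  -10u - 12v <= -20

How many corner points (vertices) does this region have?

The feasible vertices (each the meet of two boundaries and inside every other half-plane) are:
  (3, 0)
  (2, 0)
  (29/6, 11/2)
  (41/28, 25/56)

4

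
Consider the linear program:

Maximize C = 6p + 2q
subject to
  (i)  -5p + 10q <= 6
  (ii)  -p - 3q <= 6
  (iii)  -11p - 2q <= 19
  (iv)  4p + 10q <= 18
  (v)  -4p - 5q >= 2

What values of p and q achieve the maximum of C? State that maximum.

Feasible corners and C = 6p + 2q:
  (-101/60, -29/120) → C = -127/12
  (-10/13, 14/65) → C = -272/65
  (-45/31, -47/31) → C = -364/31
  (24/7, -22/7) → C = 100/7

p = 24/7, q = -22/7, maximum C = 100/7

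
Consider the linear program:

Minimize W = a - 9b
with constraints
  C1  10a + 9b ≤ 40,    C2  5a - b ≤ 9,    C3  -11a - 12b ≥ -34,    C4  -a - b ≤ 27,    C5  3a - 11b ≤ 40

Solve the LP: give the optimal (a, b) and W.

a = -358, b = 331, minimum W = -3337

Feasible corners and W = a - 9b:
  (2, 1) → W = -7
  (59/52, -173/52) → W = 404/13
  (-358, 331) → W = -3337
  (-257/14, -121/14) → W = 416/7

The optimum lies where -11a - 12b = -34 and -a - b = 27.
Solving simultaneously gives a = -358, b = 331.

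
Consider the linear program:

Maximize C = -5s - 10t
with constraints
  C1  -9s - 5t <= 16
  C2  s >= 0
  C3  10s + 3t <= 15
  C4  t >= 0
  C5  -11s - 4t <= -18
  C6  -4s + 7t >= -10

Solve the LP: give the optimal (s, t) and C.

Vertices and C = -5s - 10t:
  (0, 5) → C = -50
  (0, 9/2) → C = -45
  (6/7, 15/7) → C = -180/7

s = 6/7, t = 15/7, maximum C = -180/7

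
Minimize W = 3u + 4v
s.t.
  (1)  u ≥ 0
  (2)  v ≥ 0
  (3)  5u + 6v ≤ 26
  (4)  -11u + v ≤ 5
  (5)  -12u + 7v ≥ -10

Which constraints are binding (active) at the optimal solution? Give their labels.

Vertices and W = 3u + 4v:
  (0, 0) → W = 0
  (0, 13/3) → W = 52/3
  (5/6, 0) → W = 5/2
  (242/107, 262/107) → W = 1774/107

The minimum is at (0, 0). Substituting into each constraint, equality holds for (1) and (2); the remaining constraints have slack.

(1) and (2)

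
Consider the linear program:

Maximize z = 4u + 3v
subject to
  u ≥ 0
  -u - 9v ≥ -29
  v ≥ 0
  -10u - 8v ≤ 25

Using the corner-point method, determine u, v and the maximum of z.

u = 29, v = 0, maximum z = 116

Corner points and z = 4u + 3v:
  (0, 29/9) → z = 29/3
  (0, 0) → z = 0
  (29, 0) → z = 116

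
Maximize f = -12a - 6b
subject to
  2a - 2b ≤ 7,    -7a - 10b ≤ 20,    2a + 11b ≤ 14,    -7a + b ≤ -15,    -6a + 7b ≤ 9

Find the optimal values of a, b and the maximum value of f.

Vertices and f = -12a - 6b:
  (105/26, 7/13) → f = -672/13
  (23/12, -19/12) → f = -27/2
  (179/79, 68/79) → f = -2556/79

The binding constraints are 2a - 2b = 7 and -7a + b = -15.
Solving simultaneously gives a = 23/12, b = -19/12.

a = 23/12, b = -19/12, maximum f = -27/2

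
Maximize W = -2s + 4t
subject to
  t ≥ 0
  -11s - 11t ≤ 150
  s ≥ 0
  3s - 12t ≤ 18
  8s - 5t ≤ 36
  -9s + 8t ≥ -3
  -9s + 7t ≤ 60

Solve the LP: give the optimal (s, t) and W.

The optimum lies where 8s - 5t = 36 and -9s + 7t = 60.
Solving simultaneously gives s = 552/11, t = 804/11.

s = 552/11, t = 804/11, maximum W = 192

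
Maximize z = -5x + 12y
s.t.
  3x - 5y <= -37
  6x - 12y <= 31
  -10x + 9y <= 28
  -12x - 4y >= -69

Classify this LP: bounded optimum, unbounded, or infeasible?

infeasible

The boundaries 3x - 5y = -37 and 6x - 12y = 31 meet at (-599/6, -105/2), but that point violates -10x + 9y ≤ 28. Every candidate vertex is excluded by some other constraint, so the feasible region is empty.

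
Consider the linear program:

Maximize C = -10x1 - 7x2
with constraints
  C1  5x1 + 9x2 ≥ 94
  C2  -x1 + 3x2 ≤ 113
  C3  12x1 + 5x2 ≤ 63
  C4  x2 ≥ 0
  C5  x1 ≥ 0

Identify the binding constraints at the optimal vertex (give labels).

C1 and C5

Corner points and C = -10x1 - 7x2:
  (97/83, 813/83) → C = -6661/83
  (0, 94/9) → C = -658/9
  (0, 63/5) → C = -441/5

The maximum is at (0, 94/9). Substituting into each constraint, equality holds for C1 and C5; the remaining constraints have slack.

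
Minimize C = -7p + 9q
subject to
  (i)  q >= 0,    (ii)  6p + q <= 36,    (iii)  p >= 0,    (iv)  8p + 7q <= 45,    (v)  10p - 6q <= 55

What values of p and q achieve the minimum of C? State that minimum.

p = 11/2, q = 0, minimum C = -77/2

Feasible corners and C = -7p + 9q:
  (0, 0) → C = 0
  (11/2, 0) → C = -77/2
  (0, 45/7) → C = 405/7
  (655/118, 5/59) → C = -4495/118

At the optimal vertex, q = 0 and 10p - 6q = 55.
Solving simultaneously gives p = 11/2, q = 0.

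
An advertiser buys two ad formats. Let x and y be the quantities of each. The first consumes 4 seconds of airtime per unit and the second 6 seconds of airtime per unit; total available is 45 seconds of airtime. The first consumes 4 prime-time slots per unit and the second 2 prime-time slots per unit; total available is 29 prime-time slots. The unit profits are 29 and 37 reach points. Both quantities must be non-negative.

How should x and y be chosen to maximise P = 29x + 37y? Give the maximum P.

x = 21/4, y = 4, maximum P = 1201/4

The binding constraints are 4x + 6y = 45 and 4x + 2y = 29.
Solving simultaneously gives x = 21/4, y = 4.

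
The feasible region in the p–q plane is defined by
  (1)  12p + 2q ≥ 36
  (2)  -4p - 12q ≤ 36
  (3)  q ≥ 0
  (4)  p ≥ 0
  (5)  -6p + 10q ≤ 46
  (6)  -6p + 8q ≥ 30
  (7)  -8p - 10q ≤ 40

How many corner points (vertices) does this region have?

Of the 21 pairwise boundary intersections, those satisfying every inequality are:
  (67/33, 64/11)
  (19/9, 16/3)
  (17/3, 8)

3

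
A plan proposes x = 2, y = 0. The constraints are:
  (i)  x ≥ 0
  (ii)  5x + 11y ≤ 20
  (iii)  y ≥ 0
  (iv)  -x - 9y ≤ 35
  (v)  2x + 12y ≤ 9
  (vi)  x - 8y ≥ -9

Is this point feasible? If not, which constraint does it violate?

feasible

(i): 2 ≥ 0 ✓
(ii): 10 ≤ 20 ✓
(iii): 0 ≥ 0 ✓
(iv): -2 ≤ 35 ✓
(v): 4 ≤ 9 ✓
(vi): 2 ≥ -9 ✓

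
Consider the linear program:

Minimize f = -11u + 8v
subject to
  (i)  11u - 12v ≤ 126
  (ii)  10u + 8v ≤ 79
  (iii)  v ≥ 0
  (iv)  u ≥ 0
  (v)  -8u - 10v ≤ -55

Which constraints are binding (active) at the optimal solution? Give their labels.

Extreme points and f = -11u + 8v:
  (79/10, 0) → f = -869/10
  (0, 79/8) → f = 79
  (55/8, 0) → f = -605/8
  (0, 11/2) → f = 44

The minimum is at (79/10, 0). Substituting into each constraint, equality holds for (ii) and (iii); the remaining constraints have slack.

(ii) and (iii)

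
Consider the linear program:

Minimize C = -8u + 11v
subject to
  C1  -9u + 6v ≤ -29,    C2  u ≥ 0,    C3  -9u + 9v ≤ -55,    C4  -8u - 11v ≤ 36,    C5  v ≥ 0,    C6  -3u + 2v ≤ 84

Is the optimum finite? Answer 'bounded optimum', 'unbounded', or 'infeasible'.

unbounded

From the feasible point (55/9, 0), moving in the direction (1, 0) keeps every constraint satisfied while C decreases without bound.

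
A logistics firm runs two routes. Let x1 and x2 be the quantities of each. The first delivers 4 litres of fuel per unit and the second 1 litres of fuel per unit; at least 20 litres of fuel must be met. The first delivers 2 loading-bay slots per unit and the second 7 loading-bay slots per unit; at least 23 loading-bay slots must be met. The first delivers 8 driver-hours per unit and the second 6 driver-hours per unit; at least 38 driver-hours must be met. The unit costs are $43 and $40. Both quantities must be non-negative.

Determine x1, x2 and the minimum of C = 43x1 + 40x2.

x1 = 9/2, x2 = 2, minimum C = 547/2

Feasible corners and C = 43x1 + 40x2:
  (0, 20) → C = 800
  (23/2, 0) → C = 989/2
  (9/2, 2) → C = 547/2
The feasible region is unbounded (it extends along (0, 1), (1, 0)), but C strictly increases along every unbounded feasible direction, so there is no improving ray and the minimum is attained at a vertex.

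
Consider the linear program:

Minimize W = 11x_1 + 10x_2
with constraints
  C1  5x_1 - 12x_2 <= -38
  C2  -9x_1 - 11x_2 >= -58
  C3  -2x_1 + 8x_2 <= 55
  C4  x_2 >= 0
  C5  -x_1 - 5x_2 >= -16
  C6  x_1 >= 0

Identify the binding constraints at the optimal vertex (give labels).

Extreme points and W = 11x_1 + 10x_2:
  (2/37, 118/37) → W = 1202/37
  (0, 19/6) → W = 95/3
  (0, 16/5) → W = 32

The minimum is at (0, 19/6). Substituting into each constraint, equality holds for C1 and C6; the remaining constraints have slack.

C1 and C6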